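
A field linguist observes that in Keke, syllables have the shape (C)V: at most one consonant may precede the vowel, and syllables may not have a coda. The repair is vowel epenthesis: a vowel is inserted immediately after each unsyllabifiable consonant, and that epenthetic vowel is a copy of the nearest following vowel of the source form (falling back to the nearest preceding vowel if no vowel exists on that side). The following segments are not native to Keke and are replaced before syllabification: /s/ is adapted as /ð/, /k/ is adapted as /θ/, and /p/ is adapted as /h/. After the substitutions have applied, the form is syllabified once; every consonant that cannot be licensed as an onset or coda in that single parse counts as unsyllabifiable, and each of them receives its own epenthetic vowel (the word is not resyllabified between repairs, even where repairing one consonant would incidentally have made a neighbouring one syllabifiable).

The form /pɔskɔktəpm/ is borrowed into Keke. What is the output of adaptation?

Substitution: /p/ → /h/, /s/ → /ð/, /k/ → /θ/, giving /hɔðθɔθtəhm/.
Under (C)V, the unsyllabifiable consonants are /ð/, /θ/, /h/, /m/ (no codas are permitted; onsets are limited to one consonant).
Each unlicensed consonant becomes the onset of a new syllable: /ð/ → /ðɔ/, /θ/ → /θə/, /h/ → /hə/, /m/ → /mə/.

hɔðɔθɔθətəhəmə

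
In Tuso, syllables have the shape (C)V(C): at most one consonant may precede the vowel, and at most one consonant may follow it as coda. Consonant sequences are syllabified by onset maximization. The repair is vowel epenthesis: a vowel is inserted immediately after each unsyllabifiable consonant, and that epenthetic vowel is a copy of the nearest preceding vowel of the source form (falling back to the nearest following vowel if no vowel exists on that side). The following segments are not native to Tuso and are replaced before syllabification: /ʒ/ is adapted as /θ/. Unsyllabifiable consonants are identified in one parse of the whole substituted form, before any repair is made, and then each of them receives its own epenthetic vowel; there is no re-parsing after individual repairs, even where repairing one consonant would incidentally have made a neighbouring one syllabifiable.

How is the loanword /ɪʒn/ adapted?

ɪθnɪ

Substitution: /ʒ/ → /θ/, giving /ɪθn/.
Syllabifying with onset maximization leaves /n/ stranded (at most one coda consonant is licensed; onsets are limited to one consonant).
Each unlicensed consonant becomes the onset of a new syllable: /n/ → /nɪ/.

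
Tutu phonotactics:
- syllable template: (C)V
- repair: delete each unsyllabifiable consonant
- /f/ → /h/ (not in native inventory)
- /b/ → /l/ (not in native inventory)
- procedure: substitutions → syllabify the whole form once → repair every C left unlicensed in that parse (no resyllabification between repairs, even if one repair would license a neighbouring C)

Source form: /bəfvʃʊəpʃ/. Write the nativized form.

ləʃʊə

Substitution: /b/ → /l/, /f/ → /h/, giving /ləhvʃʊəpʃ/.
Syllabifying with onset maximization leaves /h/, /v/, /p/, /ʃ/ stranded (no codas are permitted; onsets are limited to one consonant).
Deletion applies to /h/, /v/, /p/, /ʃ/.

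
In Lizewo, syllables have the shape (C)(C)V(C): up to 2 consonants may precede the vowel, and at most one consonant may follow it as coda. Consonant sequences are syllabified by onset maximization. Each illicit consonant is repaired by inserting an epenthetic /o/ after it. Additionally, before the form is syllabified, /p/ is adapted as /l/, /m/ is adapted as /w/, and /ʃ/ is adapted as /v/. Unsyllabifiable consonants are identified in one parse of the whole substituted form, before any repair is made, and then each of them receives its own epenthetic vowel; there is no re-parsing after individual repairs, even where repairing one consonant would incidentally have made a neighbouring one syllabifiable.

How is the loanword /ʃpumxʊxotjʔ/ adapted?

vluwxʊxotjoʔo

Substitution: /ʃ/ → /v/, /p/ → /l/, /m/ → /w/, giving /vluwxʊxotjʔ/.
Syllabifying with onset maximization leaves /j/, /ʔ/ stranded (at most one coda consonant is licensed; onsets may contain at most 2 consonants).
Epenthesis after each stranded consonant: /j/ → /jo/, /ʔ/ → /ʔo/.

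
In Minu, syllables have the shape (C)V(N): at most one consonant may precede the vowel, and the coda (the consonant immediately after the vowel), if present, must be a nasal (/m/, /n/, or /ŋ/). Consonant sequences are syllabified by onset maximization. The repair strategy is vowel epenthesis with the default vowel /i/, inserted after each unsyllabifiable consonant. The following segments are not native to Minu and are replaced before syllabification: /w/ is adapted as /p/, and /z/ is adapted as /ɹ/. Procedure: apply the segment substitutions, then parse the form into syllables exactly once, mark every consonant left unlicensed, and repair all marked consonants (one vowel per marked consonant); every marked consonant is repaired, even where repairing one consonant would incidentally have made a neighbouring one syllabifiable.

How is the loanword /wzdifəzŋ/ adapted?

piɹidifəɹiŋi

Substitution: /w/ → /p/, /z/ → /ɹ/, giving /pɹdifəɹŋ/.
Under (C)V(N), the unsyllabifiable consonants are /p/, /ɹ/, /ɹ/, /ŋ/ (only a nasal (/m/, /n/, or /ŋ/) is licensed in coda position; onsets are limited to one consonant).
Each unlicensed consonant becomes the onset of a new syllable: /p/ → /pi/, /ɹ/ → /ɹi/, /ɹ/ → /ɹi/, /ŋ/ → /ŋi/.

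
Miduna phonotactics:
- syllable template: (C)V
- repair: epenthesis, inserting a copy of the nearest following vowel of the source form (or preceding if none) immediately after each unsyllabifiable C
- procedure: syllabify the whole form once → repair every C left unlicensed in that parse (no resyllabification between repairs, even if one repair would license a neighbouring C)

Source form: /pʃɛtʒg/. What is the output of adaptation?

pɛʃɛtɛʒɛgɛ

The consonants /p/, /t/, /ʒ/, /g/ cannot be parsed into a legal (C)V syllable (no codas are permitted; onsets are limited to one consonant).
Each unlicensed consonant becomes the onset of a new syllable: /p/ → /pɛ/, /t/ → /tɛ/, /ʒ/ → /ʒɛ/, /g/ → /gɛ/.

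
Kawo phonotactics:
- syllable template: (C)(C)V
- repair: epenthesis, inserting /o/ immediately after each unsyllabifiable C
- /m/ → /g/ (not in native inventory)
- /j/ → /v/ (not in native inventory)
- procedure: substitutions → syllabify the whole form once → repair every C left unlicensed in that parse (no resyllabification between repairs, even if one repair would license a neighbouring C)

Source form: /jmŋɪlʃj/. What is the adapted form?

vogŋɪloʃovo

Substitution: /j/ → /v/, /m/ → /g/, giving /vgŋɪlʃv/.
Under (C)(C)V, the unsyllabifiable consonants are /v/, /l/, /ʃ/, /v/ (no codas are permitted; onsets may contain at most 2 consonants).
Inserting the epenthetic vowel yields /v/ → /vo/, /l/ → /lo/, /ʃ/ → /ʃo/, /v/ → /vo/.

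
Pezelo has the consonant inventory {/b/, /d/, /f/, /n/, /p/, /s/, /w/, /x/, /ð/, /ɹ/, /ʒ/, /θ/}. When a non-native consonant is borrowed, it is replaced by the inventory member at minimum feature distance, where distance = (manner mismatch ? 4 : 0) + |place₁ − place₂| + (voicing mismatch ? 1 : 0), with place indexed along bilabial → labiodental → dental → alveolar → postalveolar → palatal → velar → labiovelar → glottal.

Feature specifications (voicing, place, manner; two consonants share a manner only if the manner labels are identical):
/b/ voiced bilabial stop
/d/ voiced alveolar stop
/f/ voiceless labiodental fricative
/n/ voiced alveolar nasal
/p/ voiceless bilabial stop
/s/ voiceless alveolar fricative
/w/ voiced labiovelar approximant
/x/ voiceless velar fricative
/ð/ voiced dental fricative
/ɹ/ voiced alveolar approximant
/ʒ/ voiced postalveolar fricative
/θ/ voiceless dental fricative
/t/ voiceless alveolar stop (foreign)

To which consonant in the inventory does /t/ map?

d

/d/ is closest: same manner (stop), place distance 0 (alveolar→alveolar), voicing differs (+1); total 1. Next closest is /p/ at distance 3.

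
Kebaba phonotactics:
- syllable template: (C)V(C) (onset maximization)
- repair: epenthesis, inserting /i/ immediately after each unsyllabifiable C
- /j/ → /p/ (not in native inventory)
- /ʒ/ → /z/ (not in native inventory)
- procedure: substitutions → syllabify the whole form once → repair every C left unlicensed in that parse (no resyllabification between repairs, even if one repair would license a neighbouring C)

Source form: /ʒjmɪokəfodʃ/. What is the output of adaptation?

Substitution: /ʒ/ → /z/, /j/ → /p/, giving /zpmɪokəfodʃ/.
Syllabifying with onset maximization leaves /z/, /p/, /ʃ/ stranded (at most one coda consonant is licensed; onsets are limited to one consonant).
Inserting the epenthetic vowel yields /z/ → /zi/, /p/ → /pi/, /ʃ/ → /ʃi/.

zipimɪokəfodʃi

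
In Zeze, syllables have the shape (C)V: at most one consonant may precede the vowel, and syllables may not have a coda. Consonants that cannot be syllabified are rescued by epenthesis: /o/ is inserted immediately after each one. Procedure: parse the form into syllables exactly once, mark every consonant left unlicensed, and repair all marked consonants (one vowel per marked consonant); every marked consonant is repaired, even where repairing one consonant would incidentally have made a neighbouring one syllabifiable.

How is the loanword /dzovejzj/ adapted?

Syllabifying with onset maximization leaves /d/, /j/, /z/, /j/ stranded (no codas are permitted; onsets are limited to one consonant).
Each unlicensed consonant becomes the onset of a new syllable: /d/ → /do/, /j/ → /jo/, /z/ → /zo/, /j/ → /jo/.

dozovejozojo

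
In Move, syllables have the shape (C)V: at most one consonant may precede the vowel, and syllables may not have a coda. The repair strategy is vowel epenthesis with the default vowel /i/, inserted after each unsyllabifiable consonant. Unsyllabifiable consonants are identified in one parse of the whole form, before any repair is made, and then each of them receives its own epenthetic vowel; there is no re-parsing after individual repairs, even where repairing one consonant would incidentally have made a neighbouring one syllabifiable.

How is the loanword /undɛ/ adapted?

Under (C)V, the unsyllabifiable consonants are /n/ (no codas are permitted; onsets are limited to one consonant).
Inserting the epenthetic vowel yields /n/ → /ni/.

unidɛ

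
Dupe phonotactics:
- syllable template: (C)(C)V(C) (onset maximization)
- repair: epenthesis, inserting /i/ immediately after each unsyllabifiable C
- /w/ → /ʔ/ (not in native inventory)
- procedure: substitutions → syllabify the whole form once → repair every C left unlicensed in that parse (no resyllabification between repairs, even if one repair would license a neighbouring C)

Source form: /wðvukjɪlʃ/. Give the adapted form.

ʔiðvukjɪlʃi

Substitution: /w/ → /ʔ/, giving /ʔðvukjɪlʃ/.
Under (C)(C)V(C), the unsyllabifiable consonants are /ʔ/, /ʃ/ (at most one coda consonant is licensed; onsets may contain at most 2 consonants).
Each unlicensed consonant becomes the onset of a new syllable: /ʔ/ → /ʔi/, /ʃ/ → /ʃi/.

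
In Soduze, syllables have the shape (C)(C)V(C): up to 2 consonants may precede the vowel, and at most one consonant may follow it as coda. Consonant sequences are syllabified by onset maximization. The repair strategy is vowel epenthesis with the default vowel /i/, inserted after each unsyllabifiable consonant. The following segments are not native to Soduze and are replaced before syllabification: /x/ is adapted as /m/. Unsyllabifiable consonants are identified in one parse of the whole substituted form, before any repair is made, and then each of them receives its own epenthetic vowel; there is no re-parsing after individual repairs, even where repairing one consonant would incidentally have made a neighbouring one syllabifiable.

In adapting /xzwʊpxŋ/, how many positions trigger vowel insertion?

After substitution the input is /mzwʊpmŋ/.
The unsyllabifiable consonants are /m/, /m/, /ŋ/; each receives one epenthetic vowel.

3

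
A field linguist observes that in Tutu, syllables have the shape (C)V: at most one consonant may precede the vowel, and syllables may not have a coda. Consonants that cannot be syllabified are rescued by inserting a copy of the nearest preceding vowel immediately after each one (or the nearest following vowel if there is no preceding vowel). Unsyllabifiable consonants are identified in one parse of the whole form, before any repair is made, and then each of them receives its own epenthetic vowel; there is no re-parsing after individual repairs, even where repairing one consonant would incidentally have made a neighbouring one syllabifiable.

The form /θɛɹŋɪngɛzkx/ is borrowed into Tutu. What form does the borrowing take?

Under (C)V, the unsyllabifiable consonants are /ɹ/, /n/, /z/, /k/, /x/ (no codas are permitted; onsets are limited to one consonant).
Epenthesis after each stranded consonant: /ɹ/ → /ɹɛ/, /n/ → /nɪ/, /z/ → /zɛ/, /k/ → /kɛ/, /x/ → /xɛ/.

θɛɹɛŋɪnɪgɛzɛkɛxɛ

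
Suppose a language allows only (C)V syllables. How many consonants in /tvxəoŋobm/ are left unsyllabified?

Syllabifying with onset maximization leaves /t/, /v/, /b/, /m/ stranded (no codas are permitted; onsets are limited to one consonant).

4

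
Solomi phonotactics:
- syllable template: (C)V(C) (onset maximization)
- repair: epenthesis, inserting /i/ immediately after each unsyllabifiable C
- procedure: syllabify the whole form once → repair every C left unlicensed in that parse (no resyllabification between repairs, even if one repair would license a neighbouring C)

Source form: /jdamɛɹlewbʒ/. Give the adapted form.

jidamɛɹlewbiʒi

The consonants /j/, /b/, /ʒ/ cannot be parsed into a legal (C)V(C) syllable (at most one coda consonant is licensed; onsets are limited to one consonant).
Inserting the epenthetic vowel yields /j/ → /ji/, /b/ → /bi/, /ʒ/ → /ʒi/.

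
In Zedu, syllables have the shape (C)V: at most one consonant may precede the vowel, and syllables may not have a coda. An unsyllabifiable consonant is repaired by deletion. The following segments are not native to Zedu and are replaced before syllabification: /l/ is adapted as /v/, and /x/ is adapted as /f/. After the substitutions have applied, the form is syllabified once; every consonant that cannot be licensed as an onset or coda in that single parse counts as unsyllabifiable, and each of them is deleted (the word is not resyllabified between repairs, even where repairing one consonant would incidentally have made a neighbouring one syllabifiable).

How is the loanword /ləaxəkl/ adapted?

vəafə

Substitution: /l/ → /v/, /x/ → /f/, giving /vəafəkv/.
Under (C)V, the unsyllabifiable consonants are /k/, /v/ (no codas are permitted; onsets are limited to one consonant).
Deleting the stranded consonants removes /k/, /v/.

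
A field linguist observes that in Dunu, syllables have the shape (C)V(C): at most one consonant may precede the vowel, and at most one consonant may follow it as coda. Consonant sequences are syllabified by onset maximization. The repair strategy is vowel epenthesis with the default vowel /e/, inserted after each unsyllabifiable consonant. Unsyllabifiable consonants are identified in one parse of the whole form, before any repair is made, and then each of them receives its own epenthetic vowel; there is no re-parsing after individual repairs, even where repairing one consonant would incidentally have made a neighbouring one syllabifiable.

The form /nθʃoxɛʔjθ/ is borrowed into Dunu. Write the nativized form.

neθeʃoxɛʔjeθe

Syllabifying with onset maximization leaves /n/, /θ/, /j/, /θ/ stranded (at most one coda consonant is licensed; onsets are limited to one consonant).
Epenthesis after each stranded consonant: /n/ → /ne/, /θ/ → /θe/, /j/ → /je/, /θ/ → /θe/.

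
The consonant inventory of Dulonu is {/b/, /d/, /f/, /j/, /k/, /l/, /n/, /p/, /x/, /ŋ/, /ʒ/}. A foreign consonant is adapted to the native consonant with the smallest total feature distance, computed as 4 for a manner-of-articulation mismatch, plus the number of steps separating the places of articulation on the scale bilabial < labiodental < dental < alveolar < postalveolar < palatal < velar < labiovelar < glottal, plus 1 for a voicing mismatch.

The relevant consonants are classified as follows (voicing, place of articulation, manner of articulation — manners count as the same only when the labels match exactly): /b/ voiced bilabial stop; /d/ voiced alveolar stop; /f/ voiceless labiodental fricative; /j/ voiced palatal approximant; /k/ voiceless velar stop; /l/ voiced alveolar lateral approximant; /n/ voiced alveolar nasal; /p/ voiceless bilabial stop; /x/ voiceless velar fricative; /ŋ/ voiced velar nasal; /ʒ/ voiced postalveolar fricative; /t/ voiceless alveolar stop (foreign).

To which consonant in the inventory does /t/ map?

d

/d/ is closest: same manner (stop), place distance 0 (alveolar→alveolar), voicing differs (+1); total 1. Next closest is /k/ at distance 3.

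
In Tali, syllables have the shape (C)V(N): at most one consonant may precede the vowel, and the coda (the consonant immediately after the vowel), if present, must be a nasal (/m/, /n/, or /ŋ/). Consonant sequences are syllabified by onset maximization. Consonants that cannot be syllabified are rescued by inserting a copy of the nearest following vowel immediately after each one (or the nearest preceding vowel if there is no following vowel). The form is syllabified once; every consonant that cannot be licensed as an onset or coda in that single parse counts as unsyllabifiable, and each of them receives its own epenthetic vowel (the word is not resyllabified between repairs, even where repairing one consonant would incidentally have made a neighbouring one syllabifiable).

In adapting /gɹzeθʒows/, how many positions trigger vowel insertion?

5

The unsyllabifiable consonants are /g/, /ɹ/, /θ/, /w/, /s/; each receives one epenthetic vowel.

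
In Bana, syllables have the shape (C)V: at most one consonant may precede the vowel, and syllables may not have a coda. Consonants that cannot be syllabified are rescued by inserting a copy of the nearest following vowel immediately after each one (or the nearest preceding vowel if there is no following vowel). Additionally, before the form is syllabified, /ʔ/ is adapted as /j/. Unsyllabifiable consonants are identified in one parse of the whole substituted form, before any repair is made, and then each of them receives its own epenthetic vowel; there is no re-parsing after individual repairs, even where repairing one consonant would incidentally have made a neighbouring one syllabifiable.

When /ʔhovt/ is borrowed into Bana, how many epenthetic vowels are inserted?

After substitution the input is /jhovt/.
The unsyllabifiable consonants are /j/, /v/, /t/; each receives one epenthetic vowel.

3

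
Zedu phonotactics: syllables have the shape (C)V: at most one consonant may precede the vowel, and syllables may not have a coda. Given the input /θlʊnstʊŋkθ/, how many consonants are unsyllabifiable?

Under (C)V, the unsyllabifiable consonants are /θ/, /n/, /s/, /ŋ/, /k/, /θ/ (no codas are permitted; onsets are limited to one consonant).

6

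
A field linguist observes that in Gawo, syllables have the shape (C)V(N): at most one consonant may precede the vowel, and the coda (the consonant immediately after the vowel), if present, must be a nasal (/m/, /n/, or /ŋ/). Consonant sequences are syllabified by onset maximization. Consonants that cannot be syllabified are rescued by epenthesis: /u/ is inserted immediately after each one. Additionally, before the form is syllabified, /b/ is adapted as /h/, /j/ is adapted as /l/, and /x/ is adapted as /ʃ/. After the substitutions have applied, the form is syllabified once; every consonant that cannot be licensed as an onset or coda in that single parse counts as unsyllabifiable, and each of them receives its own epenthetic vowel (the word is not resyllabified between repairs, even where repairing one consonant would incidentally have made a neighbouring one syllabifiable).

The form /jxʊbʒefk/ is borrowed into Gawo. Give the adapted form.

luʃʊhuʒefuku

Substitution: /j/ → /l/, /x/ → /ʃ/, /b/ → /h/, giving /lʃʊhʒefk/.
Under (C)V(N), the unsyllabifiable consonants are /l/, /h/, /f/, /k/ (only a nasal (/m/, /n/, or /ŋ/) is licensed in coda position; onsets are limited to one consonant).
Inserting the epenthetic vowel yields /l/ → /lu/, /h/ → /hu/, /f/ → /fu/, /k/ → /ku/.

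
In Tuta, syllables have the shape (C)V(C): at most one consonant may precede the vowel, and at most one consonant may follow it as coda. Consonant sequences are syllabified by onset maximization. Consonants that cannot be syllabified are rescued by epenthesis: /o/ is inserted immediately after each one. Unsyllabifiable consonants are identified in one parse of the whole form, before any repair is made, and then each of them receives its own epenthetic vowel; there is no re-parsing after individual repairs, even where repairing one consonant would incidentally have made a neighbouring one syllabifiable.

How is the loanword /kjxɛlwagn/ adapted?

kojoxɛlwagno

Syllabifying with onset maximization leaves /k/, /j/, /n/ stranded (at most one coda consonant is licensed; onsets are limited to one consonant).
Inserting the epenthetic vowel yields /k/ → /ko/, /j/ → /jo/, /n/ → /no/.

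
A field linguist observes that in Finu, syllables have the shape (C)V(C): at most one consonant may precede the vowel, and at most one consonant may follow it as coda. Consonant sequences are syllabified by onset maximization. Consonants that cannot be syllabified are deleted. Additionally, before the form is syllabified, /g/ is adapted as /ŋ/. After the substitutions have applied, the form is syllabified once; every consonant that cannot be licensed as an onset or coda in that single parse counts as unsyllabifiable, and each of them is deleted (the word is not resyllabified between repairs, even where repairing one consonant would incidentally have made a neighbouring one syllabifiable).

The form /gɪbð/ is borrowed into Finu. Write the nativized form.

Substitution: /g/ → /ŋ/, giving /ŋɪbð/.
The consonants /ð/ cannot be parsed into a legal (C)V(C) syllable (at most one coda consonant is licensed; onsets are limited to one consonant).
Each unlicensed consonant is deleted: /ð/.

ŋɪb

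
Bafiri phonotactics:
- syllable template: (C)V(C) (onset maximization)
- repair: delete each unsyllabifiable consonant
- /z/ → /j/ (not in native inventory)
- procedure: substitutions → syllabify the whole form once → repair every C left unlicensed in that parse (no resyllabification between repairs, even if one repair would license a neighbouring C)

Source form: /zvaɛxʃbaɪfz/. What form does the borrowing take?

Substitution: /z/ → /j/, giving /jvaɛxʃbaɪfj/.
Under (C)V(C), the unsyllabifiable consonants are /j/, /ʃ/, /j/ (at most one coda consonant is licensed; onsets are limited to one consonant).
Deleting the stranded consonants removes /j/, /ʃ/, /j/.

vaɛxbaɪf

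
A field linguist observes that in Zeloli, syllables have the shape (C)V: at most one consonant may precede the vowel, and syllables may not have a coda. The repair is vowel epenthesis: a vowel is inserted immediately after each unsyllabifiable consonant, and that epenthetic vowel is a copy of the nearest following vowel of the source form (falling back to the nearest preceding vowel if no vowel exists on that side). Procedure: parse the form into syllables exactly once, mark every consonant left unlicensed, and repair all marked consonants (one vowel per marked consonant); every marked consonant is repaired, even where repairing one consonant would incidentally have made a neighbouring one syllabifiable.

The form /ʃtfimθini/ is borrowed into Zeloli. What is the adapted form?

ʃitifimiθini

The consonants /ʃ/, /t/, /m/ cannot be parsed into a legal (C)V syllable (no codas are permitted; onsets are limited to one consonant).
Epenthesis after each stranded consonant: /ʃ/ → /ʃi/, /t/ → /ti/, /m/ → /mi/.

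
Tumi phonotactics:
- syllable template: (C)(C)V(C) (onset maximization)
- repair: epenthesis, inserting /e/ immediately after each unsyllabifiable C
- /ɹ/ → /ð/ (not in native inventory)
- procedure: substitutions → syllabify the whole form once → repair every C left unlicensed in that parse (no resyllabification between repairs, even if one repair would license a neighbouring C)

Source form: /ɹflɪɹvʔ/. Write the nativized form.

ðeflɪðveʔe

Substitution: /ɹ/ → /ð/, giving /ðflɪðvʔ/.
The consonants /ð/, /v/, /ʔ/ cannot be parsed into a legal (C)(C)V(C) syllable (at most one coda consonant is licensed; onsets may contain at most 2 consonants).
Each unlicensed consonant becomes the onset of a new syllable: /ð/ → /ðe/, /v/ → /ve/, /ʔ/ → /ʔe/.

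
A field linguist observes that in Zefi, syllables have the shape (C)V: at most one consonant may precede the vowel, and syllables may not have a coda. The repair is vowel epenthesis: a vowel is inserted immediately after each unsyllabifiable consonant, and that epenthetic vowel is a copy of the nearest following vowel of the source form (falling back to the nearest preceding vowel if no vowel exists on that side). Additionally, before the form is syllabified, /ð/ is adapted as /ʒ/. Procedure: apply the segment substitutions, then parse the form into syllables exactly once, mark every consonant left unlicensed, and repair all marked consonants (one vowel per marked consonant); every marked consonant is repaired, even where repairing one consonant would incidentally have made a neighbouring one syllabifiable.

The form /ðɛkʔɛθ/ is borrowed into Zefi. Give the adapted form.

Substitution: /ð/ → /ʒ/, giving /ʒɛkʔɛθ/.
Under (C)V, the unsyllabifiable consonants are /k/, /θ/ (no codas are permitted; onsets are limited to one consonant).
Each unlicensed consonant becomes the onset of a new syllable: /k/ → /kɛ/, /θ/ → /θɛ/.

ʒɛkɛʔɛθɛ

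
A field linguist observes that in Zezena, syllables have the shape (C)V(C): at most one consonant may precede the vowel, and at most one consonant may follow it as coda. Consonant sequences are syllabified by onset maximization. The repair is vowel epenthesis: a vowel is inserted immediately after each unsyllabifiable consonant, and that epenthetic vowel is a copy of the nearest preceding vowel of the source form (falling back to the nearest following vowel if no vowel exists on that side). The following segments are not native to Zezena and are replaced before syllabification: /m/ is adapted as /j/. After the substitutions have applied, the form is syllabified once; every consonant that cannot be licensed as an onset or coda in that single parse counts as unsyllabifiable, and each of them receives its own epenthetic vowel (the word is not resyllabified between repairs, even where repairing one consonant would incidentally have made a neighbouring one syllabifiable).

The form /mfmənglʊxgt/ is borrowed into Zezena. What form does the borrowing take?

jəfəjəngəlʊxgʊtʊ

Substitution: /m/ → /j/, giving /jfjənglʊxgt/.
Under (C)V(C), the unsyllabifiable consonants are /j/, /f/, /g/, /g/, /t/ (at most one coda consonant is licensed; onsets are limited to one consonant).
Inserting the epenthetic vowel yields /j/ → /jə/, /f/ → /fə/, /g/ → /gə/, /g/ → /gʊ/, /t/ → /tʊ/.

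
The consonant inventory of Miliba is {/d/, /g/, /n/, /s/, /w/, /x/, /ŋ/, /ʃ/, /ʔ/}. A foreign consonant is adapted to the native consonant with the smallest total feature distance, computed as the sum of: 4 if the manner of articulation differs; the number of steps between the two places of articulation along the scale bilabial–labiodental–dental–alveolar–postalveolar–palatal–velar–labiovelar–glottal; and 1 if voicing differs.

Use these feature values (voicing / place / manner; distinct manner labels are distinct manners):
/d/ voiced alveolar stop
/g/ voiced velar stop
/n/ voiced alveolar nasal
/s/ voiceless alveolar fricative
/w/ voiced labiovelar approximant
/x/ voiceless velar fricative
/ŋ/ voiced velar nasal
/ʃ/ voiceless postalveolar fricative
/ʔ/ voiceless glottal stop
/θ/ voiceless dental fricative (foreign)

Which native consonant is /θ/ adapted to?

s

/s/ is closest: same manner (fricative), place distance 1 (dental→alveolar), same voicing; total 1. Next closest is /ʃ/ at distance 2.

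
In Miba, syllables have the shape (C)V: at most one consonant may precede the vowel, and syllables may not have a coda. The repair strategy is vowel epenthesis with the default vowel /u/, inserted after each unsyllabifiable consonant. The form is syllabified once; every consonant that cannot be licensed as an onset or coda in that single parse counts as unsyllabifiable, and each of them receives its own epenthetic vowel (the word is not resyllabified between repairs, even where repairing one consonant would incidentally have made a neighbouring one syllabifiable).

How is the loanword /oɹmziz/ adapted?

oɹumuzizu

Syllabifying with onset maximization leaves /ɹ/, /m/, /z/ stranded (no codas are permitted; onsets are limited to one consonant).
Epenthesis after each stranded consonant: /ɹ/ → /ɹu/, /m/ → /mu/, /z/ → /zu/.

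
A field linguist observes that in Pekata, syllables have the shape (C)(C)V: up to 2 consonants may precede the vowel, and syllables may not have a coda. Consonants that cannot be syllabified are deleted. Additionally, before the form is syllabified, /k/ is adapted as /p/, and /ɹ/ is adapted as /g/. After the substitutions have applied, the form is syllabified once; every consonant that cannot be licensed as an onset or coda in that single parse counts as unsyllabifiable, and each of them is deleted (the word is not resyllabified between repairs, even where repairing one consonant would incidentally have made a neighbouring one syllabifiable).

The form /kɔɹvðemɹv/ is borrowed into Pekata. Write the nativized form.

pɔvðe

Substitution: /k/ → /p/, /ɹ/ → /g/, giving /pɔgvðemgv/.
Under (C)(C)V, the unsyllabifiable consonants are /g/, /m/, /g/, /v/ (no codas are permitted; onsets may contain at most 2 consonants).
Deleting the stranded consonants removes /g/, /m/, /g/, /v/.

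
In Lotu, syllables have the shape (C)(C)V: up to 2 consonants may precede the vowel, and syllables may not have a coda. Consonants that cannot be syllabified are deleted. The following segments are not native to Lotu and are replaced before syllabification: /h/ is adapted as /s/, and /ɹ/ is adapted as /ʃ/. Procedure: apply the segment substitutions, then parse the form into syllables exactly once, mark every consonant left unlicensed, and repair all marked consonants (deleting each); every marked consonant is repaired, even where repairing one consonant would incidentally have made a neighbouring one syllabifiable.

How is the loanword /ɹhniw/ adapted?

sni

Substitution: /ɹ/ → /ʃ/, /h/ → /s/, giving /ʃsniw/.
Syllabifying with onset maximization leaves /ʃ/, /w/ stranded (no codas are permitted; onsets may contain at most 2 consonants).
Each unlicensed consonant is deleted: /ʃ/, /w/.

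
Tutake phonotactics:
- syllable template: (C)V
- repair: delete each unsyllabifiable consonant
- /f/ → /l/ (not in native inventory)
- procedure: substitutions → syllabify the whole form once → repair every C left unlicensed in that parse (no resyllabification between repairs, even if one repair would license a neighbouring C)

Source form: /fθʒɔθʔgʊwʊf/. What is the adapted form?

ʒɔgʊwʊ

Substitution: /f/ → /l/, giving /lθʒɔθʔgʊwʊl/.
The consonants /l/, /θ/, /θ/, /ʔ/, /l/ cannot be parsed into a legal (C)V syllable (no codas are permitted; onsets are limited to one consonant).
Deletion applies to /l/, /θ/, /θ/, /ʔ/, /l/.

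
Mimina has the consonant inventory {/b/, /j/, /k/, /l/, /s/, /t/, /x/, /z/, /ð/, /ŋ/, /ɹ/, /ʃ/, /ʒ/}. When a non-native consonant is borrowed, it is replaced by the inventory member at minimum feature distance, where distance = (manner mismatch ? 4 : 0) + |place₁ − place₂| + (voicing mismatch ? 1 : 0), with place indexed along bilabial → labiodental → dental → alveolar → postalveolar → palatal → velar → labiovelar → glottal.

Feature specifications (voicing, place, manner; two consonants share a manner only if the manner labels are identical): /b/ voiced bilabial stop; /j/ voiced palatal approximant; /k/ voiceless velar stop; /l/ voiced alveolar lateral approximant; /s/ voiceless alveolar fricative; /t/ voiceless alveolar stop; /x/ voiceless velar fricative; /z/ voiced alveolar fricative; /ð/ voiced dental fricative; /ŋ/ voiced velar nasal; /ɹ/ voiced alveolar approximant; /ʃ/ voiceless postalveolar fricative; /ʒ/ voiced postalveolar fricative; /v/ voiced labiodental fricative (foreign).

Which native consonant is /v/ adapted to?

/ð/ is closest: same manner (fricative), place distance 1 (labiodental→dental), same voicing; total 1. Next closest is /z/ at distance 2.

ð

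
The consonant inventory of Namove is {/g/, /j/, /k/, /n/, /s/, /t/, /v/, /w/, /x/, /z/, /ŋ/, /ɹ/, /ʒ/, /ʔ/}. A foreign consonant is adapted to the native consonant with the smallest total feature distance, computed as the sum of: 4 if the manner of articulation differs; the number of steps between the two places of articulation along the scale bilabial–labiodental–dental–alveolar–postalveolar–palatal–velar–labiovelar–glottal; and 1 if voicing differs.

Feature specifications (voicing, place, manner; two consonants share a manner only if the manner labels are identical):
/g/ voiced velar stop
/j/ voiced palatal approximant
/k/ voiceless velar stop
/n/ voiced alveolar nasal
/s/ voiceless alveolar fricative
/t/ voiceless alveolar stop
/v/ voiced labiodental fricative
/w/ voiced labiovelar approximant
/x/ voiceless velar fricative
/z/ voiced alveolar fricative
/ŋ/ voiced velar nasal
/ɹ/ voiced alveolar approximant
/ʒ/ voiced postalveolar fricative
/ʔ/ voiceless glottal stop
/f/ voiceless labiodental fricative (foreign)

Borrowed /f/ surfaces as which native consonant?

v

/v/ is closest: same manner (fricative), place distance 0 (labiodental→labiodental), voicing differs (+1); total 1. Next closest is /s/ at distance 2.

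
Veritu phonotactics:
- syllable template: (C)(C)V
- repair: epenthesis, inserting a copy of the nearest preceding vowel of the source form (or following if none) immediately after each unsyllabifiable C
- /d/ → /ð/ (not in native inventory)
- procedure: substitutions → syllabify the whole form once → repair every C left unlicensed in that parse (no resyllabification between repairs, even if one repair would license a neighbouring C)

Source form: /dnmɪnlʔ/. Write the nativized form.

ðɪnmɪnɪlɪʔɪ

Substitution: /d/ → /ð/, giving /ðnmɪnlʔ/.
The consonants /ð/, /n/, /l/, /ʔ/ cannot be parsed into a legal (C)(C)V syllable (no codas are permitted; onsets may contain at most 2 consonants).
Inserting the epenthetic vowel yields /ð/ → /ðɪ/, /n/ → /nɪ/, /l/ → /lɪ/, /ʔ/ → /ʔɪ/.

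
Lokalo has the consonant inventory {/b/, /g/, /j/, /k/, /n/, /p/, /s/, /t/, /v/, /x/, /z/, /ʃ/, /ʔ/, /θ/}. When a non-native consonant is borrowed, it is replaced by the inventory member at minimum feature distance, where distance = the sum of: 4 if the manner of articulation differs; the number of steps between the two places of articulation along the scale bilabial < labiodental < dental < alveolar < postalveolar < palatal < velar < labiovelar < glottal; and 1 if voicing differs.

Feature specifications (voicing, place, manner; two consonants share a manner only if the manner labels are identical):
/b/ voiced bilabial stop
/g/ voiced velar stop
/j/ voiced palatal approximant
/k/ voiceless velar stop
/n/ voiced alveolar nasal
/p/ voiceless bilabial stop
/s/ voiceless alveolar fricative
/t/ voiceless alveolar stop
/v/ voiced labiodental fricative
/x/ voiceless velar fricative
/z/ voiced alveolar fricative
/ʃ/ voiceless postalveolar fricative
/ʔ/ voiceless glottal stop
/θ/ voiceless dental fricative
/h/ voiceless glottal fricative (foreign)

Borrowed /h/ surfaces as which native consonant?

/x/ is closest: same manner (fricative), place distance 2 (glottal→velar), same voicing; total 2. Next closest is /ʃ/ at distance 4.

x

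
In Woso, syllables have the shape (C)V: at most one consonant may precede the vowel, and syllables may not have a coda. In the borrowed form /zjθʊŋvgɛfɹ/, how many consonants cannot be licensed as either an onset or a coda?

6

The consonants /z/, /j/, /ŋ/, /v/, /f/, /ɹ/ cannot be parsed into a legal (C)V syllable (no codas are permitted; onsets are limited to one consonant).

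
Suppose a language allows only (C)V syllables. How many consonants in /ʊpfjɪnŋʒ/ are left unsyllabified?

Syllabifying with onset maximization leaves /p/, /f/, /n/, /ŋ/, /ʒ/ stranded (no codas are permitted; onsets are limited to one consonant).

5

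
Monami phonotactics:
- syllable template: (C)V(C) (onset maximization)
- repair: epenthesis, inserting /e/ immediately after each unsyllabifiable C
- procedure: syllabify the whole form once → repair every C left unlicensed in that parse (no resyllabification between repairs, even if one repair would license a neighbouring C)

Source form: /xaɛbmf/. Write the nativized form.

The consonants /m/, /f/ cannot be parsed into a legal (C)V(C) syllable (at most one coda consonant is licensed; onsets are limited to one consonant).
Each unlicensed consonant becomes the onset of a new syllable: /m/ → /me/, /f/ → /fe/.

xaɛbmefe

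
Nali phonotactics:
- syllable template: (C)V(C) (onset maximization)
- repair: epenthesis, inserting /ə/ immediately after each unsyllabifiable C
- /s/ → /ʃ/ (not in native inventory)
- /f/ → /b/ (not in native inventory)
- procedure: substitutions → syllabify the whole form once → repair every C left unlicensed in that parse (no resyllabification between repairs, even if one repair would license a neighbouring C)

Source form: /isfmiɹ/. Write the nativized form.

Substitution: /s/ → /ʃ/, /f/ → /b/, giving /iʃbmiɹ/.
Syllabifying with onset maximization leaves /b/ stranded (at most one coda consonant is licensed; onsets are limited to one consonant).
Each unlicensed consonant becomes the onset of a new syllable: /b/ → /bə/.

iʃbəmiɹ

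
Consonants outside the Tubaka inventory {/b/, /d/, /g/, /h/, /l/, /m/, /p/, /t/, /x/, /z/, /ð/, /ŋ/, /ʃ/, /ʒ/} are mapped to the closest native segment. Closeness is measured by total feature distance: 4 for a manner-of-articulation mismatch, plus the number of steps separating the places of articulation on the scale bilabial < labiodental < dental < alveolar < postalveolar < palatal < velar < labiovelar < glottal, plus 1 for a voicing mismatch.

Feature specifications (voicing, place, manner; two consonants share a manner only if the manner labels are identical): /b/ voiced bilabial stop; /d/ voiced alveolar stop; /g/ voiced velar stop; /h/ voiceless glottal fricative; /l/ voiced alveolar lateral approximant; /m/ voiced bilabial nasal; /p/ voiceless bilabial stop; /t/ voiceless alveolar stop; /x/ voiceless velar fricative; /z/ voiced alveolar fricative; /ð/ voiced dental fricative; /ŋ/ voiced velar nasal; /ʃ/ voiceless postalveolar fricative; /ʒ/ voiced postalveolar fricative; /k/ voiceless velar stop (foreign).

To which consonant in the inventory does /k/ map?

/g/ is closest: same manner (stop), place distance 0 (velar→velar), voicing differs (+1); total 1. Next closest is /t/ at distance 3.

g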